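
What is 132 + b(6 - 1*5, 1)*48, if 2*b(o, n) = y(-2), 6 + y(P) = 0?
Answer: -12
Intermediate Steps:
y(P) = -6 (y(P) = -6 + 0 = -6)
b(o, n) = -3 (b(o, n) = (½)*(-6) = -3)
132 + b(6 - 1*5, 1)*48 = 132 - 3*48 = 132 - 144 = -12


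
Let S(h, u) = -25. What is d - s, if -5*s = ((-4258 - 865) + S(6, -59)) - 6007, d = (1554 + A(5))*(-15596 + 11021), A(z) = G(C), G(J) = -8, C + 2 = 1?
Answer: -7075181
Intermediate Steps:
C = -1 (C = -2 + 1 = -1)
A(z) = -8
d = -7072950 (d = (1554 - 8)*(-15596 + 11021) = 1546*(-4575) = -7072950)
s = 2231 (s = -(((-4258 - 865) - 25) - 6007)/5 = -((-5123 - 25) - 6007)/5 = -(-5148 - 6007)/5 = -⅕*(-11155) = 2231)
d - s = -7072950 - 1*2231 = -7072950 - 2231 = -7075181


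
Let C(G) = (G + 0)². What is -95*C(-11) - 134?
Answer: -11629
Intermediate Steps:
C(G) = G²
-95*C(-11) - 134 = -95*(-11)² - 134 = -95*121 - 134 = -11495 - 134 = -11629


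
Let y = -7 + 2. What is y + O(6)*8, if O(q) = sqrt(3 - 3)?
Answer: -5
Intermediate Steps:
O(q) = 0 (O(q) = sqrt(0) = 0)
y = -5
y + O(6)*8 = -5 + 0*8 = -5 + 0 = -5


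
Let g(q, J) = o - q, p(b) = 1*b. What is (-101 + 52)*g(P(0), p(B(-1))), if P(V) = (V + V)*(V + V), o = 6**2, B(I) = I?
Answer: -1764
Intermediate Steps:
o = 36
p(b) = b
P(V) = 4*V**2 (P(V) = (2*V)*(2*V) = 4*V**2)
g(q, J) = 36 - q
(-101 + 52)*g(P(0), p(B(-1))) = (-101 + 52)*(36 - 4*0**2) = -49*(36 - 4*0) = -49*(36 - 1*0) = -49*(36 + 0) = -49*36 = -1764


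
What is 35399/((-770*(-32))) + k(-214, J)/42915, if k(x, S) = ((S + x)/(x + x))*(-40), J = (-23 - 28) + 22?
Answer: 1547513999/1077567040 ≈ 1.4361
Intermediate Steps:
J = -29 (J = -51 + 22 = -29)
k(x, S) = -20*(S + x)/x (k(x, S) = ((S + x)/((2*x)))*(-40) = ((S + x)*(1/(2*x)))*(-40) = ((S + x)/(2*x))*(-40) = -20*(S + x)/x)
35399/((-770*(-32))) + k(-214, J)/42915 = 35399/((-770*(-32))) + (-20 - 20*(-29)/(-214))/42915 = 35399/24640 + (-20 - 20*(-29)*(-1/214))*(1/42915) = 35399*(1/24640) + (-20 - 290/107)*(1/42915) = 5057/3520 - 2430/107*1/42915 = 5057/3520 - 162/306127 = 1547513999/1077567040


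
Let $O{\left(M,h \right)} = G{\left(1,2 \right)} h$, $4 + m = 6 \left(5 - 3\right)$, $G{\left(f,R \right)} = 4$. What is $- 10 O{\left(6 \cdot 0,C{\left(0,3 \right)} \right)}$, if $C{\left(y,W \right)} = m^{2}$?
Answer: $-2560$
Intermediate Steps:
$m = 8$ ($m = -4 + 6 \left(5 - 3\right) = -4 + 6 \cdot 2 = -4 + 12 = 8$)
$C{\left(y,W \right)} = 64$ ($C{\left(y,W \right)} = 8^{2} = 64$)
$O{\left(M,h \right)} = 4 h$
$- 10 O{\left(6 \cdot 0,C{\left(0,3 \right)} \right)} = - 10 \cdot 4 \cdot 64 = \left(-10\right) 256 = -2560$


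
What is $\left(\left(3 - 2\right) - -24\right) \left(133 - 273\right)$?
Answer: $-3500$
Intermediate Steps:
$\left(\left(3 - 2\right) - -24\right) \left(133 - 273\right) = \left(1 + 24\right) \left(-140\right) = 25 \left(-140\right) = -3500$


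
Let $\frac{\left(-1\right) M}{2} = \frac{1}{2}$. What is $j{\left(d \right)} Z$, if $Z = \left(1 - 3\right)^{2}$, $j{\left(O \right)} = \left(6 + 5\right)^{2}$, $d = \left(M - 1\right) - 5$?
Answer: $484$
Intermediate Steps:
$M = -1$ ($M = - \frac{2}{2} = \left(-2\right) \frac{1}{2} = -1$)
$d = -7$ ($d = \left(-1 - 1\right) - 5 = -2 - 5 = -7$)
$j{\left(O \right)} = 121$ ($j{\left(O \right)} = 11^{2} = 121$)
$Z = 4$ ($Z = \left(-2\right)^{2} = 4$)
$j{\left(d \right)} Z = 121 \cdot 4 = 484$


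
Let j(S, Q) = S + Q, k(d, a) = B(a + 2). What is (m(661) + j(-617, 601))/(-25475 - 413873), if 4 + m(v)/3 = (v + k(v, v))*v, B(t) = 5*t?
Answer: -281585/15691 ≈ -17.946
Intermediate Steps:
k(d, a) = 10 + 5*a (k(d, a) = 5*(a + 2) = 5*(2 + a) = 10 + 5*a)
j(S, Q) = Q + S
m(v) = -12 + 3*v*(10 + 6*v) (m(v) = -12 + 3*((v + (10 + 5*v))*v) = -12 + 3*((10 + 6*v)*v) = -12 + 3*(v*(10 + 6*v)) = -12 + 3*v*(10 + 6*v))
(m(661) + j(-617, 601))/(-25475 - 413873) = ((-12 + 18*661² + 30*661) + (601 - 617))/(-25475 - 413873) = ((-12 + 18*436921 + 19830) - 16)/(-439348) = ((-12 + 7864578 + 19830) - 16)*(-1/439348) = (7884396 - 16)*(-1/439348) = 7884380*(-1/439348) = -281585/15691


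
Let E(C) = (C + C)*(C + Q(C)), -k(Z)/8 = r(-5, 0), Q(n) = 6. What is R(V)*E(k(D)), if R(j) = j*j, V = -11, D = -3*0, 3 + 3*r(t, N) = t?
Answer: 1270016/9 ≈ 1.4111e+5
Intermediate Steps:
r(t, N) = -1 + t/3
D = 0
k(Z) = 64/3 (k(Z) = -8*(-1 + (⅓)*(-5)) = -8*(-1 - 5/3) = -8*(-8/3) = 64/3)
R(j) = j²
E(C) = 2*C*(6 + C) (E(C) = (C + C)*(C + 6) = (2*C)*(6 + C) = 2*C*(6 + C))
R(V)*E(k(D)) = (-11)²*(2*(64/3)*(6 + 64/3)) = 121*(2*(64/3)*(82/3)) = 121*(10496/9) = 1270016/9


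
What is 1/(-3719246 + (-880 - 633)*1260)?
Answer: -1/5625626 ≈ -1.7776e-7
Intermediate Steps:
1/(-3719246 + (-880 - 633)*1260) = 1/(-3719246 - 1513*1260) = 1/(-3719246 - 1906380) = 1/(-5625626) = -1/5625626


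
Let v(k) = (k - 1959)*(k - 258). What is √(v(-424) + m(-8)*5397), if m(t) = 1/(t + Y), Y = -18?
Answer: √1098498934/26 ≈ 1274.8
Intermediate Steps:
m(t) = 1/(-18 + t) (m(t) = 1/(t - 18) = 1/(-18 + t))
v(k) = (-1959 + k)*(-258 + k)
√(v(-424) + m(-8)*5397) = √((505422 + (-424)² - 2217*(-424)) + 5397/(-18 - 8)) = √((505422 + 179776 + 940008) + 5397/(-26)) = √(1625206 - 1/26*5397) = √(1625206 - 5397/26) = √(42249959/26) = √1098498934/26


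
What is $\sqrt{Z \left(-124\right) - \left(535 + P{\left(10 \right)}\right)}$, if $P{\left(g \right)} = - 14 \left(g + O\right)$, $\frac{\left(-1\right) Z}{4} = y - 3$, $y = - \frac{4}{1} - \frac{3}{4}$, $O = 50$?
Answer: $i \sqrt{3539} \approx 59.49 i$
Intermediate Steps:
$y = - \frac{19}{4}$ ($y = \left(-4\right) 1 - \frac{3}{4} = -4 - \frac{3}{4} = - \frac{19}{4} \approx -4.75$)
$Z = 31$ ($Z = - 4 \left(- \frac{19}{4} - 3\right) = \left(-4\right) \left(- \frac{31}{4}\right) = 31$)
$P{\left(g \right)} = -700 - 14 g$ ($P{\left(g \right)} = - 14 \left(g + 50\right) = - 14 \left(50 + g\right) = -700 - 14 g$)
$\sqrt{Z \left(-124\right) - \left(535 + P{\left(10 \right)}\right)} = \sqrt{31 \left(-124\right) - \left(-165 - 140\right)} = \sqrt{-3844 - -305} = \sqrt{-3844 + \left(-535 + 840\right)} = \sqrt{-3844 + 305} = \sqrt{-3539} = i \sqrt{3539}$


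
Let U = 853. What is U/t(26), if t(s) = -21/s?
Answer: -22178/21 ≈ -1056.1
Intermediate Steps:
U/t(26) = 853/((-21/26)) = 853/((-21*1/26)) = 853/(-21/26) = 853*(-26/21) = -22178/21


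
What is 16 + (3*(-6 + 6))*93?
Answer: 16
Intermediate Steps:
16 + (3*(-6 + 6))*93 = 16 + (3*0)*93 = 16 + 0*93 = 16 + 0 = 16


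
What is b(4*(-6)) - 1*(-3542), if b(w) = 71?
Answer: 3613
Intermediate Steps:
b(4*(-6)) - 1*(-3542) = 71 - 1*(-3542) = 71 + 3542 = 3613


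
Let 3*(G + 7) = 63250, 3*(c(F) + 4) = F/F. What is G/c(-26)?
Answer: -63229/11 ≈ -5748.1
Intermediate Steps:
c(F) = -11/3 (c(F) = -4 + (F/F)/3 = -4 + (1/3)*1 = -4 + 1/3 = -11/3)
G = 63229/3 (G = -7 + (1/3)*63250 = -7 + 63250/3 = 63229/3 ≈ 21076.)
G/c(-26) = 63229/(3*(-11/3)) = (63229/3)*(-3/11) = -63229/11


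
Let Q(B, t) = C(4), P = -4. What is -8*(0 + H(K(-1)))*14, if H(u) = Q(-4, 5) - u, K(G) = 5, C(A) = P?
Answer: 1008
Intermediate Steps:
C(A) = -4
Q(B, t) = -4
H(u) = -4 - u
-8*(0 + H(K(-1)))*14 = -8*(0 + (-4 - 1*5))*14 = -8*(0 + (-4 - 5))*14 = -8*(0 - 9)*14 = -8*(-9)*14 = 72*14 = 1008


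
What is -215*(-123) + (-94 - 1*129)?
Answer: 26222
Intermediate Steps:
-215*(-123) + (-94 - 1*129) = 26445 + (-94 - 129) = 26445 - 223 = 26222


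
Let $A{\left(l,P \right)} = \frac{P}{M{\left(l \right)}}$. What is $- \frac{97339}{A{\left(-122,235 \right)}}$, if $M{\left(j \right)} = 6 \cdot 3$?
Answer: $- \frac{1752102}{235} \approx -7455.8$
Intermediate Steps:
$M{\left(j \right)} = 18$
$A{\left(l,P \right)} = \frac{P}{18}$
$- \frac{97339}{A{\left(-122,235 \right)}} = - \frac{97339}{\frac{1}{18} \cdot 235} = - \frac{97339}{\frac{235}{18}} = \left(-97339\right) \frac{18}{235} = - \frac{1752102}{235}$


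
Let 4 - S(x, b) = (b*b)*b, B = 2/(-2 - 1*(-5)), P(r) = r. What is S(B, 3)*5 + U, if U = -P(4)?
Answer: -119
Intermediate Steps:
B = ⅔ (B = 2/(-2 + 5) = 2/3 = 2*(⅓) = ⅔ ≈ 0.66667)
S(x, b) = 4 - b³ (S(x, b) = 4 - b*b*b = 4 - b²*b = 4 - b³)
U = -4 (U = -1*4 = -4)
S(B, 3)*5 + U = (4 - 1*3³)*5 - 4 = (4 - 1*27)*5 - 4 = (4 - 27)*5 - 4 = -23*5 - 4 = -115 - 4 = -119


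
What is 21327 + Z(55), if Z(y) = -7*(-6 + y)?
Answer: 20984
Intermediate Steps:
Z(y) = 42 - 7*y
21327 + Z(55) = 21327 + (42 - 7*55) = 21327 + (42 - 385) = 21327 - 343 = 20984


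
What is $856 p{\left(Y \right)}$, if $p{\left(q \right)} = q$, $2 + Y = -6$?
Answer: $-6848$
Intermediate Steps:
$Y = -8$ ($Y = -2 - 6 = -8$)
$856 p{\left(Y \right)} = 856 \left(-8\right) = -6848$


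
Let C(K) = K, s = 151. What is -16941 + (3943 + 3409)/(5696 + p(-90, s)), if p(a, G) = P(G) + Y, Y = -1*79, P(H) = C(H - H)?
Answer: -95150245/5617 ≈ -16940.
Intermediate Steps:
P(H) = 0 (P(H) = H - H = 0)
Y = -79
p(a, G) = -79 (p(a, G) = 0 - 79 = -79)
-16941 + (3943 + 3409)/(5696 + p(-90, s)) = -16941 + (3943 + 3409)/(5696 - 79) = -16941 + 7352/5617 = -95150245/5617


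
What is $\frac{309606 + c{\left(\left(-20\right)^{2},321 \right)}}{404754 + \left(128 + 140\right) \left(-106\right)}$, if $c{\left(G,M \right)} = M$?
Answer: $\frac{18231}{22138} \approx 0.82352$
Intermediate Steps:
$\frac{309606 + c{\left(\left(-20\right)^{2},321 \right)}}{404754 + \left(128 + 140\right) \left(-106\right)} = \frac{309606 + 321}{404754 + \left(128 + 140\right) \left(-106\right)} = \frac{309927}{404754 + 268 \left(-106\right)} = \frac{309927}{404754 - 28408} = \frac{309927}{376346} = 309927 \cdot \frac{1}{376346} = \frac{18231}{22138}$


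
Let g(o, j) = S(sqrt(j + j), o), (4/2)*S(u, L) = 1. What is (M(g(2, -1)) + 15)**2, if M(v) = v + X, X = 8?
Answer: 2209/4 ≈ 552.25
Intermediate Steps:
S(u, L) = 1/2 (S(u, L) = (1/2)*1 = 1/2)
g(o, j) = 1/2
M(v) = 8 + v (M(v) = v + 8 = 8 + v)
(M(g(2, -1)) + 15)**2 = ((8 + 1/2) + 15)**2 = (17/2 + 15)**2 = (47/2)**2 = 2209/4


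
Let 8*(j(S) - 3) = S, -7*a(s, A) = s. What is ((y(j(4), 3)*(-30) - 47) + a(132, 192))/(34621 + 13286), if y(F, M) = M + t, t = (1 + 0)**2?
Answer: -1301/335349 ≈ -0.0038795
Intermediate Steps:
a(s, A) = -s/7
t = 1 (t = 1**2 = 1)
j(S) = 3 + S/8
y(F, M) = 1 + M (y(F, M) = M + 1 = 1 + M)
((y(j(4), 3)*(-30) - 47) + a(132, 192))/(34621 + 13286) = (((1 + 3)*(-30) - 47) - 1/7*132)/(34621 + 13286) = ((4*(-30) - 47) - 132/7)/47907 = ((-120 - 47) - 132/7)*(1/47907) = (-167 - 132/7)*(1/47907) = -1301/7*1/47907 = -1301/335349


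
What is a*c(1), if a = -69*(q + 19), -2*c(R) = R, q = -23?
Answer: -138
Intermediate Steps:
c(R) = -R/2
a = 276 (a = -69*(-23 + 19) = -69*(-4) = 276)
a*c(1) = 276*(-½*1) = 276*(-½) = -138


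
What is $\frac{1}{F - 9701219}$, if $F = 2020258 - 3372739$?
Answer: $- \frac{1}{11053700} \approx -9.0467 \cdot 10^{-8}$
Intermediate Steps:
$F = -1352481$ ($F = 2020258 - 3372739 = -1352481$)
$\frac{1}{F - 9701219} = \frac{1}{-1352481 - 9701219} = \frac{1}{-11053700} = - \frac{1}{11053700}$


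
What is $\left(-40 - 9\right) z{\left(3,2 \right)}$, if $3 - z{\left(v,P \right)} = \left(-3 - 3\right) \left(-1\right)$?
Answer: $147$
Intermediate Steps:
$z{\left(v,P \right)} = -3$ ($z{\left(v,P \right)} = 3 - \left(-3 - 3\right) \left(-1\right) = 3 - \left(-6\right) \left(-1\right) = 3 - 6 = -3$)
$\left(-40 - 9\right) z{\left(3,2 \right)} = \left(-40 - 9\right) \left(-3\right) = \left(-49\right) \left(-3\right) = 147$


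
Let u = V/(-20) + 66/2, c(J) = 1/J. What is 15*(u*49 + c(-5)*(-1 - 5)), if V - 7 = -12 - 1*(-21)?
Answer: 23685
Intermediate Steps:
c(J) = 1/J
V = 16 (V = 7 + (-12 - 1*(-21)) = 7 + (-12 + 21) = 7 + 9 = 16)
u = 161/5 (u = 16/(-20) + 66/2 = 16*(-1/20) + 66*(½) = -⅘ + 33 = 161/5 ≈ 32.200)
15*(u*49 + c(-5)*(-1 - 5)) = 15*((161/5)*49 + (-1 - 5)/(-5)) = 15*(7889/5 - ⅕*(-6)) = 15*(7889/5 + 6/5) = 15*1579 = 23685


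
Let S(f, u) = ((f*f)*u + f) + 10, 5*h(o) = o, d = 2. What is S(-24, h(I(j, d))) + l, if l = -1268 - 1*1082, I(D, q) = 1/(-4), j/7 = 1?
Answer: -11964/5 ≈ -2392.8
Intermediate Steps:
j = 7 (j = 7*1 = 7)
I(D, q) = -¼
h(o) = o/5
S(f, u) = 10 + f + u*f² (S(f, u) = (f²*u + f) + 10 = (u*f² + f) + 10 = (f + u*f²) + 10 = 10 + f + u*f²)
l = -2350 (l = -1268 - 1082 = -2350)
S(-24, h(I(j, d))) + l = (10 - 24 + ((⅕)*(-¼))*(-24)²) - 2350 = (10 - 24 - 1/20*576) - 2350 = (10 - 24 - 144/5) - 2350 = -214/5 - 2350 = -11964/5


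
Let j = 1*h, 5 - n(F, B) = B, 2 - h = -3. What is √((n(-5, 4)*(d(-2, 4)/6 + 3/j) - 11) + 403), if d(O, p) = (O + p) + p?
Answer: 4*√615/5 ≈ 19.839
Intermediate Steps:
h = 5 (h = 2 - 1*(-3) = 2 + 3 = 5)
n(F, B) = 5 - B
j = 5 (j = 1*5 = 5)
d(O, p) = O + 2*p
√((n(-5, 4)*(d(-2, 4)/6 + 3/j) - 11) + 403) = √(((5 - 1*4)*((-2 + 2*4)/6 + 3/5) - 11) + 403) = √(((5 - 4)*((-2 + 8)*(⅙) + 3*(⅕)) - 11) + 403) = √((1*(6*(⅙) + ⅗) - 11) + 403) = √((1*(1 + ⅗) - 11) + 403) = √((1*(8/5) - 11) + 403) = √((8/5 - 11) + 403) = √(-47/5 + 403) = √(1968/5) = 4*√615/5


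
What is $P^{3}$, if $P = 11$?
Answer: $1331$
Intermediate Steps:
$P^{3} = 11^{3} = 1331$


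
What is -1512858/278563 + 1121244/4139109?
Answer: -1983182357050/384334206789 ≈ -5.1600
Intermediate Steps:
-1512858/278563 + 1121244/4139109 = -1512858*1/278563 + 1121244*(1/4139109) = -1512858/278563 + 373748/1379703 = -1983182357050/384334206789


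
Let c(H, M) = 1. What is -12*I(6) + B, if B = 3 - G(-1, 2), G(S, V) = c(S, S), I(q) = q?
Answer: -70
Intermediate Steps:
G(S, V) = 1
B = 2 (B = 3 - 1*1 = 3 - 1 = 2)
-12*I(6) + B = -12*6 + 2 = -72 + 2 = -70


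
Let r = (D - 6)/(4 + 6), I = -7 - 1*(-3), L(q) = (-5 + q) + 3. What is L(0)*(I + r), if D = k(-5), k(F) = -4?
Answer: 10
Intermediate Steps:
L(q) = -2 + q
I = -4 (I = -7 + 3 = -4)
D = -4
r = -1 (r = (-4 - 6)/(4 + 6) = -10/10 = -10*⅒ = -1)
L(0)*(I + r) = (-2 + 0)*(-4 - 1) = -2*(-5) = 10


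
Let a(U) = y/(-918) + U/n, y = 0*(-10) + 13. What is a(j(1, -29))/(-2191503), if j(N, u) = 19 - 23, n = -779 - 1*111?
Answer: 3949/895250890530 ≈ 4.4111e-9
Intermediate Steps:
y = 13 (y = 0 + 13 = 13)
n = -890 (n = -779 - 111 = -890)
j(N, u) = -4
a(U) = -13/918 - U/890 (a(U) = 13/(-918) + U/(-890) = 13*(-1/918) + U*(-1/890) = -13/918 - U/890)
a(j(1, -29))/(-2191503) = (-13/918 - 1/890*(-4))/(-2191503) = (-13/918 + 2/445)*(-1/2191503) = -3949/408510*(-1/2191503) = 3949/895250890530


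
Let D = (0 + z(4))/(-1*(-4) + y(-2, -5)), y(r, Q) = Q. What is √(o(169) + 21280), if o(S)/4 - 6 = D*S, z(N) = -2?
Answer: 8*√354 ≈ 150.52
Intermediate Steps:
D = 2 (D = (0 - 2)/(-1*(-4) - 5) = -2/(4 - 5) = -2/(-1) = -2*(-1) = 2)
o(S) = 24 + 8*S (o(S) = 24 + 4*(2*S) = 24 + 8*S)
√(o(169) + 21280) = √((24 + 8*169) + 21280) = √((24 + 1352) + 21280) = √(1376 + 21280) = √22656 = 8*√354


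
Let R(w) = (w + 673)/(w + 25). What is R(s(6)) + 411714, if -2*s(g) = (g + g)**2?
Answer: 19349957/47 ≈ 4.1170e+5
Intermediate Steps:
s(g) = -2*g**2 (s(g) = -(g + g)**2/2 = -4*g**2/2 = -2*g**2)
R(w) = (673 + w)/(25 + w)
R(s(6)) + 411714 = (673 - 2*6**2)/(25 - 2*6**2) + 411714 = (673 - 2*36)/(25 - 2*36) + 411714 = (673 - 72)/(25 - 72) + 411714 = 601/(-47) + 411714 = -1/47*601 + 411714 = -601/47 + 411714 = 19349957/47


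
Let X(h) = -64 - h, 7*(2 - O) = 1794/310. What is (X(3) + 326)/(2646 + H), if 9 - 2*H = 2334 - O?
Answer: 281015/1610234 ≈ 0.17452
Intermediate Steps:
O = 1273/1085 (O = 2 - 1794/(7*310) = 2 - 1/7*897/155 = 2 - 897/1085 = 1273/1085 ≈ 1.1733)
H = -1260676/1085 (H = 9/2 - (2334 - 1*1273/1085)/2 = 9/2 - (2334 - 1273/1085)/2 = 9/2 - 1/2*2531117/1085 = 9/2 - 2531117/2170 = -1260676/1085 ≈ -1161.9)
(X(3) + 326)/(2646 + H) = ((-64 - 1*3) + 326)/(2646 - 1260676/1085) = ((-64 - 3) + 326)/(1610234/1085) = (-67 + 326)*(1085/1610234) = 259*(1085/1610234) = 281015/1610234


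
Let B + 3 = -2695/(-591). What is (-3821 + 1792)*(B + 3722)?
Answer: -4465066096/591 ≈ -7.5551e+6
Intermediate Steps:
B = 922/591 (B = -3 - 2695/(-591) = -3 - 2695*(-1/591) = -3 + 2695/591 = 922/591 ≈ 1.5601)
(-3821 + 1792)*(B + 3722) = (-3821 + 1792)*(922/591 + 3722) = -2029*2200624/591 = -4465066096/591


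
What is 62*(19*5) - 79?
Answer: 5811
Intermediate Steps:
62*(19*5) - 79 = 62*95 - 79 = 5890 - 79 = 5811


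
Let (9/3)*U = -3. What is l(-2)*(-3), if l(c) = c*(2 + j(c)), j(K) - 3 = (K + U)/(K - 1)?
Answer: 36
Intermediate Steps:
U = -1 (U = (⅓)*(-3) = -1)
j(K) = 4 (j(K) = 3 + (K - 1)/(K - 1) = 3 + (-1 + K)/(-1 + K) = 3 + 1 = 4)
l(c) = 6*c (l(c) = c*(2 + 4) = c*6 = 6*c)
l(-2)*(-3) = (6*(-2))*(-3) = -12*(-3) = 36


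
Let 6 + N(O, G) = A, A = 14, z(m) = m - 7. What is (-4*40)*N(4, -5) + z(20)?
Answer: -1267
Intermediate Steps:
z(m) = -7 + m
N(O, G) = 8 (N(O, G) = -6 + 14 = 8)
(-4*40)*N(4, -5) + z(20) = -4*40*8 + (-7 + 20) = -160*8 + 13 = -1280 + 13 = -1267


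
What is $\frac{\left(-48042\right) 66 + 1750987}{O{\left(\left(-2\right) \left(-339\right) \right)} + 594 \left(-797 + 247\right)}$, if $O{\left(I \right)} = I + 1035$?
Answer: $\frac{1419785}{324987} \approx 4.3687$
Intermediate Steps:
$O{\left(I \right)} = 1035 + I$
$\frac{\left(-48042\right) 66 + 1750987}{O{\left(\left(-2\right) \left(-339\right) \right)} + 594 \left(-797 + 247\right)} = \frac{\left(-48042\right) 66 + 1750987}{\left(1035 - -678\right) + 594 \left(-797 + 247\right)} = \frac{-3170772 + 1750987}{\left(1035 + 678\right) + 594 \left(-550\right)} = - \frac{1419785}{1713 - 326700} = - \frac{1419785}{-324987} = \left(-1419785\right) \left(- \frac{1}{324987}\right) = \frac{1419785}{324987}$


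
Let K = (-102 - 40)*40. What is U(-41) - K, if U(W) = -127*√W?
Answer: 5680 - 127*I*√41 ≈ 5680.0 - 813.2*I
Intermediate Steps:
K = -5680 (K = -142*40 = -5680)
U(-41) - K = -127*I*√41 - 1*(-5680) = -127*I*√41 + 5680 = 5680 - 127*I*√41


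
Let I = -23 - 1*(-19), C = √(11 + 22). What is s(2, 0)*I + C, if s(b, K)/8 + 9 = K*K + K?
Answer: 288 + √33 ≈ 293.74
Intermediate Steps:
s(b, K) = -72 + 8*K + 8*K² (s(b, K) = -72 + 8*(K*K + K) = -72 + 8*(K² + K) = -72 + 8*(K + K²) = -72 + (8*K + 8*K²) = -72 + 8*K + 8*K²)
C = √33 ≈ 5.7446
I = -4 (I = -23 + 19 = -4)
s(2, 0)*I + C = (-72 + 8*0 + 8*0²)*(-4) + √33 = (-72 + 0 + 8*0)*(-4) + √33 = (-72 + 0 + 0)*(-4) + √33 = -72*(-4) + √33 = 288 + √33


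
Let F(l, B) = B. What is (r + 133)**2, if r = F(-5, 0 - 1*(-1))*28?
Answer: 25921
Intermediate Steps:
r = 28 (r = (0 - 1*(-1))*28 = (0 + 1)*28 = 1*28 = 28)
(r + 133)**2 = (28 + 133)**2 = 161**2 = 25921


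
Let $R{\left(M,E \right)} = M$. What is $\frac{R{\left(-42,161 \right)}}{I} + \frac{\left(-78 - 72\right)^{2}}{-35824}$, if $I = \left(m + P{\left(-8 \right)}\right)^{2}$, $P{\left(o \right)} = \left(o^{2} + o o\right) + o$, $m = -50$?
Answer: $- \frac{997809}{1567300} \approx -0.63664$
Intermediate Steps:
$P{\left(o \right)} = o + 2 o^{2}$ ($P{\left(o \right)} = \left(o^{2} + o^{2}\right) + o = 2 o^{2} + o = o + 2 o^{2}$)
$I = 4900$ ($I = \left(-50 - 8 \left(1 + 2 \left(-8\right)\right)\right)^{2} = \left(-50 - 8 \left(1 - 16\right)\right)^{2} = \left(-50 - -120\right)^{2} = \left(-50 + 120\right)^{2} = 70^{2} = 4900$)
$\frac{R{\left(-42,161 \right)}}{I} + \frac{\left(-78 - 72\right)^{2}}{-35824} = - \frac{42}{4900} + \frac{\left(-78 - 72\right)^{2}}{-35824} = \left(-42\right) \frac{1}{4900} + \left(-150\right)^{2} \left(- \frac{1}{35824}\right) = - \frac{3}{350} + 22500 \left(- \frac{1}{35824}\right) = - \frac{3}{350} - \frac{5625}{8956} = - \frac{997809}{1567300}$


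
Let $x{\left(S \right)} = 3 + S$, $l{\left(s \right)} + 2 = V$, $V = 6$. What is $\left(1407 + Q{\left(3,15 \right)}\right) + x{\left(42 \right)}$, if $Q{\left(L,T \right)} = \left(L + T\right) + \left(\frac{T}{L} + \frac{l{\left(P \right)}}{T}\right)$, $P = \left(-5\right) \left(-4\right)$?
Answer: $\frac{22129}{15} \approx 1475.3$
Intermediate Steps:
$P = 20$
$l{\left(s \right)} = 4$ ($l{\left(s \right)} = -2 + 6 = 4$)
$Q{\left(L,T \right)} = L + T + \frac{4}{T} + \frac{T}{L}$ ($Q{\left(L,T \right)} = \left(L + T\right) + \left(\frac{T}{L} + \frac{4}{T}\right) = \left(L + T\right) + \left(\frac{4}{T} + \frac{T}{L}\right) = L + T + \frac{4}{T} + \frac{T}{L}$)
$\left(1407 + Q{\left(3,15 \right)}\right) + x{\left(42 \right)} = \left(1407 + \left(3 + 15 + \frac{4}{15} + \frac{15}{3}\right)\right) + \left(3 + 42\right) = \left(1407 + \left(3 + 15 + 4 \cdot \frac{1}{15} + 15 \cdot \frac{1}{3}\right)\right) + 45 = \left(1407 + \left(3 + 15 + \frac{4}{15} + 5\right)\right) + 45 = \left(1407 + \frac{349}{15}\right) + 45 = \frac{21454}{15} + 45 = \frac{22129}{15}$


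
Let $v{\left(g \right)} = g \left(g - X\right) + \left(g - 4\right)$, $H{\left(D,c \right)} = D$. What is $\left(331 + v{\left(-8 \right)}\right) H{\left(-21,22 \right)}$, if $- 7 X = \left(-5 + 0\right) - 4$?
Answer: $-8259$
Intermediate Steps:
$X = \frac{9}{7}$ ($X = - \frac{\left(-5 + 0\right) - 4}{7} = - \frac{-5 - 4}{7} = \left(- \frac{1}{7}\right) \left(-9\right) = \frac{9}{7} \approx 1.2857$)
$v{\left(g \right)} = -4 + g + g \left(- \frac{9}{7} + g\right)$ ($v{\left(g \right)} = g \left(g - \frac{9}{7}\right) + \left(g - 4\right) = g \left(g - \frac{9}{7}\right) + \left(-4 + g\right) = g \left(- \frac{9}{7} + g\right) + \left(-4 + g\right) = -4 + g + g \left(- \frac{9}{7} + g\right)$)
$\left(331 + v{\left(-8 \right)}\right) H{\left(-21,22 \right)} = \left(331 - \left(\frac{12}{7} - 64\right)\right) \left(-21\right) = \left(331 + \left(-4 + 64 + \frac{16}{7}\right)\right) \left(-21\right) = \left(331 + \frac{436}{7}\right) \left(-21\right) = \frac{2753}{7} \left(-21\right) = -8259$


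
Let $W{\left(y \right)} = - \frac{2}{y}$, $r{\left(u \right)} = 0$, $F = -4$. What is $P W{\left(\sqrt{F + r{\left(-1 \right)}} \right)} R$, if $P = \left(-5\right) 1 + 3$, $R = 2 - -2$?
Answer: $- 8 i \approx - 8.0 i$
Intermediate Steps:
$R = 4$ ($R = 2 + 2 = 4$)
$P = -2$ ($P = -5 + 3 = -2$)
$P W{\left(\sqrt{F + r{\left(-1 \right)}} \right)} R = - 2 \left(- \frac{2}{\sqrt{-4 + 0}}\right) 4 = - 2 \left(- \frac{2}{\sqrt{-4}}\right) 4 = - 2 \left(- \frac{2}{2 i}\right) 4 = - 2 \left(- 2 \left(- \frac{i}{2}\right)\right) 4 = - 2 i 4 = - 8 i$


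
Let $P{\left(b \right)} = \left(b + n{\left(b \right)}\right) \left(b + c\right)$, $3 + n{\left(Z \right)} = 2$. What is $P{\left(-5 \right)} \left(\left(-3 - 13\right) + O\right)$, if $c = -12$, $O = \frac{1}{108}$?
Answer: $- \frac{29359}{18} \approx -1631.1$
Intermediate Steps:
$O = \frac{1}{108} \approx 0.0092593$
$n{\left(Z \right)} = -1$ ($n{\left(Z \right)} = -3 + 2 = -1$)
$P{\left(b \right)} = \left(-1 + b\right) \left(-12 + b\right)$ ($P{\left(b \right)} = \left(b - 1\right) \left(b - 12\right) = \left(-1 + b\right) \left(-12 + b\right)$)
$P{\left(-5 \right)} \left(\left(-3 - 13\right) + O\right) = \left(12 + \left(-5\right)^{2} - -65\right) \left(\left(-3 - 13\right) + \frac{1}{108}\right) = \left(12 + 25 + 65\right) \left(\left(-3 - 13\right) + \frac{1}{108}\right) = 102 \left(-16 + \frac{1}{108}\right) = 102 \left(- \frac{1727}{108}\right) = - \frac{29359}{18}$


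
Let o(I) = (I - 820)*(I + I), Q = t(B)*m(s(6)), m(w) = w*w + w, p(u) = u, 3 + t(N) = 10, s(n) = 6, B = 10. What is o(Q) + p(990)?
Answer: -308298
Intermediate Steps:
t(N) = 7 (t(N) = -3 + 10 = 7)
m(w) = w + w**2 (m(w) = w**2 + w = w + w**2)
Q = 294 (Q = 7*(6*(1 + 6)) = 7*(6*7) = 7*42 = 294)
o(I) = 2*I*(-820 + I) (o(I) = (-820 + I)*(2*I) = 2*I*(-820 + I))
o(Q) + p(990) = 2*294*(-820 + 294) + 990 = 2*294*(-526) + 990 = -309288 + 990 = -308298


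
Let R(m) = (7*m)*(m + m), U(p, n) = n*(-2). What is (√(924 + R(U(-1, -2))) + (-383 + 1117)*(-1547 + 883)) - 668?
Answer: -488044 + 2*√287 ≈ -4.8801e+5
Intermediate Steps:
U(p, n) = -2*n
R(m) = 14*m² (R(m) = (7*m)*(2*m) = 14*m²)
(√(924 + R(U(-1, -2))) + (-383 + 1117)*(-1547 + 883)) - 668 = (√(924 + 14*(-2*(-2))²) + (-383 + 1117)*(-1547 + 883)) - 668 = (√(924 + 14*4²) + 734*(-664)) - 668 = (√(924 + 14*16) - 487376) - 668 = (√(924 + 224) - 487376) - 668 = (√1148 - 487376) - 668 = (2*√287 - 487376) - 668 = (-487376 + 2*√287) - 668 = -488044 + 2*√287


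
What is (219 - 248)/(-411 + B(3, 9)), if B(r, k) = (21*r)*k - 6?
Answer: -29/150 ≈ -0.19333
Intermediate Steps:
B(r, k) = -6 + 21*k*r (B(r, k) = 21*k*r - 6 = -6 + 21*k*r)
(219 - 248)/(-411 + B(3, 9)) = (219 - 248)/(-411 + (-6 + 21*9*3)) = -29/(-411 + (-6 + 567)) = -29/(-411 + 561) = -29/150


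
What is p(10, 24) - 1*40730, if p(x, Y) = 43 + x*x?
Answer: -40587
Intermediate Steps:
p(x, Y) = 43 + x²
p(10, 24) - 1*40730 = (43 + 10²) - 1*40730 = (43 + 100) - 40730 = 143 - 40730 = -40587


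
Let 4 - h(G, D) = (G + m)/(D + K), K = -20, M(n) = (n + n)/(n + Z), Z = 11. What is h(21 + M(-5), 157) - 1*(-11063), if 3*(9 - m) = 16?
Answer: 1516156/137 ≈ 11067.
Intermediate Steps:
M(n) = 2*n/(11 + n) (M(n) = (n + n)/(n + 11) = (2*n)/(11 + n) = 2*n/(11 + n))
m = 11/3 (m = 9 - ⅓*16 = 9 - 16/3 = 11/3 ≈ 3.6667)
h(G, D) = 4 - (11/3 + G)/(-20 + D) (h(G, D) = 4 - (G + 11/3)/(D - 20) = 4 - (11/3 + G)/(-20 + D))
h(21 + M(-5), 157) - 1*(-11063) = (-251/3 - (21 + 2*(-5)/(11 - 5)) + 4*157)/(-20 + 157) - 1*(-11063) = (-251/3 - (21 + 2*(-5)/6) + 628)/137 + 11063 = (-251/3 - (21 + 2*(-5)*(⅙)) + 628)/137 + 11063 = (-251/3 - (21 - 5/3) + 628)/137 + 11063 = (-251/3 - 1*58/3 + 628)/137 + 11063 = (-251/3 - 58/3 + 628)/137 + 11063 = (1/137)*525 + 11063 = 525/137 + 11063 = 1516156/137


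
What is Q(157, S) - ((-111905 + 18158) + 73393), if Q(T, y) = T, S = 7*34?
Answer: 20511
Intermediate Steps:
S = 238
Q(157, S) - ((-111905 + 18158) + 73393) = 157 - ((-111905 + 18158) + 73393) = 157 - (-93747 + 73393) = 157 - 1*(-20354) = 157 + 20354 = 20511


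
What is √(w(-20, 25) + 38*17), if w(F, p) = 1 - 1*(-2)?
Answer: √649 ≈ 25.475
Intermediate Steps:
w(F, p) = 3 (w(F, p) = 1 + 2 = 3)
√(w(-20, 25) + 38*17) = √(3 + 38*17) = √(3 + 646) = √649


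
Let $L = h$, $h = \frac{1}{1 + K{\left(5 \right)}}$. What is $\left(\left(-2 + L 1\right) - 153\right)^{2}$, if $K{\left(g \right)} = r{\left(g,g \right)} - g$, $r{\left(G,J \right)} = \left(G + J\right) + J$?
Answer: $\frac{2903616}{121} \approx 23997.0$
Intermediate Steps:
$r{\left(G,J \right)} = G + 2 J$
$K{\left(g \right)} = 2 g$ ($K{\left(g \right)} = \left(g + 2 g\right) - g = 3 g - g = 2 g$)
$h = \frac{1}{11}$ ($h = \frac{1}{1 + 2 \cdot 5} = \frac{1}{1 + 10} = \frac{1}{11} \approx 0.090909$)
$L = \frac{1}{11} \approx 0.090909$
$\left(\left(-2 + L 1\right) - 153\right)^{2} = \left(\left(-2 + \frac{1}{11} \cdot 1\right) - 153\right)^{2} = \left(\left(-2 + \frac{1}{11}\right) - 153\right)^{2} = \left(- \frac{21}{11} - 153\right)^{2} = \left(- \frac{1704}{11}\right)^{2} = \frac{2903616}{121}$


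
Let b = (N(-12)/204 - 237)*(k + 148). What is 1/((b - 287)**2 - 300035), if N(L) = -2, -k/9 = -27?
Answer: 36/311070914749 ≈ 1.1573e-10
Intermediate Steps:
k = 243 (k = -9*(-27) = 243)
b = -556025/6 (b = (-2/204 - 237)*(243 + 148) = (-2*1/204 - 237)*391 = (-1/102 - 237)*391 = -24175/102*391 = -556025/6 ≈ -92671.)
1/((b - 287)**2 - 300035) = 1/((-556025/6 - 287)**2 - 300035) = 1/((-557747/6)**2 - 300035) = 1/(311081716009/36 - 300035) = 1/(311070914749/36) = 36/311070914749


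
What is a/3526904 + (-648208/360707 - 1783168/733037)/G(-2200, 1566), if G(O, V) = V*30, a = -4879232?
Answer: -9615170841121128332/6949777700515793445 ≈ -1.3835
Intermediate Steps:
G(O, V) = 30*V
a/3526904 + (-648208/360707 - 1783168/733037)/G(-2200, 1566) = -4879232/3526904 + (-648208/360707 - 1783168/733037)/((30*1566)) = -4879232*1/3526904 + (-648208*1/360707 - 1783168*1/733037)/46980 = -609904/440863 + (-648208/360707 - 1783168/733037)*(1/46980) = -609904/440863 - 5676962576/1342190747*1/46980 = -609904/440863 - 1419240644/15764030323515 = -9615170841121128332/6949777700515793445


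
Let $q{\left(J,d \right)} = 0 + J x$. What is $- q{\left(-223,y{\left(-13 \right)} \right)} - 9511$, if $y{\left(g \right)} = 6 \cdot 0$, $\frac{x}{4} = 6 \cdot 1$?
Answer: $-4159$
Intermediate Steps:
$x = 24$ ($x = 4 \cdot 6 \cdot 1 = 4 \cdot 6 = 24$)
$y{\left(g \right)} = 0$
$q{\left(J,d \right)} = 24 J$ ($q{\left(J,d \right)} = 0 + J 24 = 0 + 24 J = 24 J$)
$- q{\left(-223,y{\left(-13 \right)} \right)} - 9511 = - 24 \left(-223\right) - 9511 = \left(-1\right) \left(-5352\right) - 9511 = 5352 - 9511 = -4159$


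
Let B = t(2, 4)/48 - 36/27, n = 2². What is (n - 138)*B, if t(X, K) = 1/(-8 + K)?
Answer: 17219/96 ≈ 179.36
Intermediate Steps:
n = 4
B = -257/192 (B = 1/((-8 + 4)*48) - 36/27 = (1/48)/(-4) - 36*1/27 = -¼*1/48 - 4/3 = -1/192 - 4/3 = -257/192 ≈ -1.3385)
(n - 138)*B = (4 - 138)*(-257/192) = -134*(-257/192) = 17219/96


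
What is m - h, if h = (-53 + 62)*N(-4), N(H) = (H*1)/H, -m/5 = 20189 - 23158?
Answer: 14836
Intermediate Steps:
m = 14845 (m = -5*(20189 - 23158) = -5*(-2969) = 14845)
N(H) = 1 (N(H) = H/H = 1)
h = 9 (h = (-53 + 62)*1 = 9*1 = 9)
m - h = 14845 - 1*9 = 14845 - 9 = 14836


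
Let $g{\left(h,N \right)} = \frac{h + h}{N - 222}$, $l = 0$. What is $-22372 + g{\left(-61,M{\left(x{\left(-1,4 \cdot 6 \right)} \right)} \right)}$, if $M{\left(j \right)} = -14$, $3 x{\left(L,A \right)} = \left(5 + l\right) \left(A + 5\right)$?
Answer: $- \frac{2639835}{118} \approx -22371.0$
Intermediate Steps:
$x{\left(L,A \right)} = \frac{25}{3} + \frac{5 A}{3}$ ($x{\left(L,A \right)} = \frac{\left(5 + 0\right) \left(A + 5\right)}{3} = \frac{5 \left(5 + A\right)}{3} = \frac{25 + 5 A}{3} = \frac{25}{3} + \frac{5 A}{3}$)
$g{\left(h,N \right)} = \frac{2 h}{-222 + N}$
$-22372 + g{\left(-61,M{\left(x{\left(-1,4 \cdot 6 \right)} \right)} \right)} = -22372 + 2 \left(-61\right) \frac{1}{-222 - 14} = -22372 + 2 \left(-61\right) \frac{1}{-236} = -22372 + 2 \left(-61\right) \left(- \frac{1}{236}\right) = -22372 + \frac{61}{118} = - \frac{2639835}{118}$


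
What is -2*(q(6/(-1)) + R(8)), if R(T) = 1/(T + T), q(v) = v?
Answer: 95/8 ≈ 11.875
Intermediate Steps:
R(T) = 1/(2*T)
-2*(q(6/(-1)) + R(8)) = -2*(6/(-1) + (½)/8) = -2*(6*(-1) + (½)*(⅛)) = -2*(-6 + 1/16) = -2*(-95/16) = 95/8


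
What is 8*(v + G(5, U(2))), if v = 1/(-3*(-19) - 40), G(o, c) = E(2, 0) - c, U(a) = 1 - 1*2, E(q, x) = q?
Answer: 416/17 ≈ 24.471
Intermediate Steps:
U(a) = -1 (U(a) = 1 - 2 = -1)
G(o, c) = 2 - c
v = 1/17 (v = 1/(57 - 40) = 1/17 ≈ 0.058824)
8*(v + G(5, U(2))) = 8*(1/17 + (2 - 1*(-1))) = 8*(1/17 + (2 + 1)) = 8*(1/17 + 3) = 8*(52/17) = 416/17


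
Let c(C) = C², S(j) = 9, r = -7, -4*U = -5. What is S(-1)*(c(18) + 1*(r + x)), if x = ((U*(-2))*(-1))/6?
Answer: 11427/4 ≈ 2856.8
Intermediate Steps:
U = 5/4 (U = -¼*(-5) = 5/4 ≈ 1.2500)
x = 5/12 (x = (((5/4)*(-2))*(-1))/6 = -5/2*(-1)*(⅙) = (5/2)*(⅙) = 5/12 ≈ 0.41667)
S(-1)*(c(18) + 1*(r + x)) = 9*(18² + 1*(-7 + 5/12)) = 9*(324 + 1*(-79/12)) = 9*(324 - 79/12) = 9*(3809/12) = 11427/4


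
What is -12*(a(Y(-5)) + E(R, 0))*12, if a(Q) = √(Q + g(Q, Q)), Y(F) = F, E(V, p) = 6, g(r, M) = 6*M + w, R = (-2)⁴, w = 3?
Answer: -864 - 576*I*√2 ≈ -864.0 - 814.59*I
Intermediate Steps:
R = 16
g(r, M) = 3 + 6*M (g(r, M) = 6*M + 3 = 3 + 6*M)
a(Q) = √(3 + 7*Q) (a(Q) = √(Q + (3 + 6*Q)) = √(3 + 7*Q))
-12*(a(Y(-5)) + E(R, 0))*12 = -12*(√(3 + 7*(-5)) + 6)*12 = -12*(√(3 - 35) + 6)*12 = -12*(√(-32) + 6)*12 = -12*(4*I*√2 + 6)*12 = -12*(6 + 4*I*√2)*12 = -12*(72 + 48*I*√2) = -864 - 576*I*√2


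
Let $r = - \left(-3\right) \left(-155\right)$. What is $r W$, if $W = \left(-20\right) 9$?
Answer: $83700$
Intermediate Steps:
$W = -180$
$r = -465$ ($r = \left(-1\right) 465 = -465$)
$r W = \left(-465\right) \left(-180\right) = 83700$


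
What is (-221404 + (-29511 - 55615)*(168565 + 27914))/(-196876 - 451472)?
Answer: 8362846379/324174 ≈ 25797.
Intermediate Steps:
(-221404 + (-29511 - 55615)*(168565 + 27914))/(-196876 - 451472) = (-221404 - 85126*196479)/(-648348) = (-221404 - 16725471354)*(-1/648348) = -16725692758*(-1/648348) = 8362846379/324174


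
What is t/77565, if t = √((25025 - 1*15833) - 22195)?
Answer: I*√13003/77565 ≈ 0.0014701*I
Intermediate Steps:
t = I*√13003 (t = √((25025 - 15833) - 22195) = √(9192 - 22195) = √(-13003) = I*√13003 ≈ 114.03*I)
t/77565 = (I*√13003)/77565 = (I*√13003)*(1/77565) = I*√13003/77565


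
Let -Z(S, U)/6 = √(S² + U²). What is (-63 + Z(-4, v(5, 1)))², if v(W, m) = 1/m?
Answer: 4581 + 756*√17 ≈ 7698.1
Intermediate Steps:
Z(S, U) = -6*√(S² + U²)
(-63 + Z(-4, v(5, 1)))² = (-63 - 6*√((-4)² + (1/1)²))² = (-63 - 6*√(16 + 1²))² = (-63 - 6*√(16 + 1))² = (-63 - 6*√17)²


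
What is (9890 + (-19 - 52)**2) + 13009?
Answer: 27940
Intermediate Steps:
(9890 + (-19 - 52)**2) + 13009 = (9890 + (-71)**2) + 13009 = (9890 + 5041) + 13009 = 14931 + 13009 = 27940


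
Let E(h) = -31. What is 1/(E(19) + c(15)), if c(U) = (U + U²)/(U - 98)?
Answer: -83/2813 ≈ -0.029506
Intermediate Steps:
c(U) = (U + U²)/(-98 + U)
1/(E(19) + c(15)) = 1/(-31 + 15*(1 + 15)/(-98 + 15)) = 1/(-31 + 15*16/(-83)) = 1/(-31 + 15*(-1/83)*16) = 1/(-31 - 240/83) = 1/(-2813/83) = -83/2813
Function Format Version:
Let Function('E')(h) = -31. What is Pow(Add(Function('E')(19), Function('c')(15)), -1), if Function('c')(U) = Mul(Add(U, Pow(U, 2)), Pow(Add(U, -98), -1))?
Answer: Rational(-83, 2813) ≈ -0.029506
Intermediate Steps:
Function('c')(U) = Mul(Pow(Add(-98, U), -1), Add(U, Pow(U, 2))) (Function('c')(U) = Mul(Add(U, Pow(U, 2)), Pow(Add(-98, U), -1)) = Mul(Pow(Add(-98, U), -1), Add(U, Pow(U, 2))))
Pow(Add(Function('E')(19), Function('c')(15)), -1) = Pow(Add(-31, Mul(15, Pow(Add(-98, 15), -1), Add(1, 15))), -1) = Pow(Add(-31, Mul(15, Pow(-83, -1), 16)), -1) = Pow(Add(-31, Mul(15, Rational(-1, 83), 16)), -1) = Pow(Add(-31, Rational(-240, 83)), -1) = Pow(Rational(-2813, 83), -1) = Rational(-83, 2813)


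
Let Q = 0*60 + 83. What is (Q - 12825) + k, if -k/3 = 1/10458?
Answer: -44418613/3486 ≈ -12742.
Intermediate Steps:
k = -1/3486 (k = -3/10458 = -3*1/10458 = -1/3486 ≈ -0.00028686)
Q = 83 (Q = 0 + 83 = 83)
(Q - 12825) + k = (83 - 12825) - 1/3486 = -12742 - 1/3486 = -44418613/3486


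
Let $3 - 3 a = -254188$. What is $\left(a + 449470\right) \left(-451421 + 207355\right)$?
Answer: $- \frac{391140415666}{3} \approx -1.3038 \cdot 10^{11}$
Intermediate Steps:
$a = \frac{254191}{3}$ ($a = 1 - - \frac{254188}{3} = 1 + \frac{254188}{3} = \frac{254191}{3} \approx 84730.0$)
$\left(a + 449470\right) \left(-451421 + 207355\right) = \left(\frac{254191}{3} + 449470\right) \left(-451421 + 207355\right) = \frac{1602601}{3} \left(-244066\right) = - \frac{391140415666}{3}$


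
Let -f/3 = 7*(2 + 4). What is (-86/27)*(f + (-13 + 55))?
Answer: 2408/9 ≈ 267.56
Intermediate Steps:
f = -126 (f = -21*(2 + 4) = -21*6 = -3*42 = -126)
(-86/27)*(f + (-13 + 55)) = (-86/27)*(-126 + (-13 + 55)) = (-86*1/27)*(-126 + 42) = -86/27*(-84) = 2408/9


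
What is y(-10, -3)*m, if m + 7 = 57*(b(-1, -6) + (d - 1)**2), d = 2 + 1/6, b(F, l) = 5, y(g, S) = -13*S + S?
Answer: 12801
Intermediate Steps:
y(g, S) = -12*S
d = 13/6 (d = 2 + 1*(1/6) = 2 + 1/6 = 13/6 ≈ 2.1667)
m = 4267/12 (m = -7 + 57*(5 + (13/6 - 1)**2) = -7 + 57*(5 + (7/6)**2) = -7 + 57*(5 + 49/36) = -7 + 57*(229/36) = -7 + 4351/12 = 4267/12 ≈ 355.58)
y(-10, -3)*m = -12*(-3)*(4267/12) = 36*(4267/12) = 12801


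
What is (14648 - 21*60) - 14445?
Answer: -1057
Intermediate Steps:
(14648 - 21*60) - 14445 = (14648 - 1260) - 14445 = 13388 - 14445 = -1057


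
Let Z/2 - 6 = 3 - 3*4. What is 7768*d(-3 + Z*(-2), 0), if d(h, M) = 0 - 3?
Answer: -23304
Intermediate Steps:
Z = -6 (Z = 12 + 2*(3 - 3*4) = 12 + 2*(3 - 12) = 12 + 2*(-9) = 12 - 18 = -6)
d(h, M) = -3
7768*d(-3 + Z*(-2), 0) = 7768*(-3) = -23304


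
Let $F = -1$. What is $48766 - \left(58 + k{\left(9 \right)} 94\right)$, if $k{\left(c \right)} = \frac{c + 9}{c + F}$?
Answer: $\frac{96993}{2} \approx 48497.0$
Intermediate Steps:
$k{\left(c \right)} = \frac{9 + c}{-1 + c}$ ($k{\left(c \right)} = \frac{c + 9}{c - 1} = \frac{9 + c}{-1 + c}$)
$48766 - \left(58 + k{\left(9 \right)} 94\right) = 48766 - \left(58 + \frac{9 + 9}{-1 + 9} \cdot 94\right) = 48766 - \left(58 + \frac{1}{8} \cdot 18 \cdot 94\right) = 48766 - \left(58 + \frac{9}{4} \cdot 94\right) = 48766 - \left(58 + \frac{423}{2}\right) = 48766 - \frac{539}{2} = \frac{96993}{2}$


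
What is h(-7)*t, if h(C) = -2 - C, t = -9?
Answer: -45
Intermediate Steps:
h(-7)*t = (-2 - 1*(-7))*(-9) = (-2 + 7)*(-9) = 5*(-9) = -45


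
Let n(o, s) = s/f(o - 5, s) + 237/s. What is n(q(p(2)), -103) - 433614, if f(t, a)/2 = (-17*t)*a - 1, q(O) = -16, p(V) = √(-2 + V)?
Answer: -3284657344967/7575032 ≈ -4.3362e+5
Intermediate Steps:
f(t, a) = -2 - 34*a*t (f(t, a) = 2*((-17*t)*a - 1) = 2*(-17*a*t - 1) = 2*(-1 - 17*a*t) = -2 - 34*a*t)
n(o, s) = 237/s + s/(-2 - 34*s*(-5 + o)) (n(o, s) = s/(-2 - 34*s*(o - 5)) + 237/s = s/(-2 - 34*s*(-5 + o)) + 237/s = 237/s + s/(-2 - 34*s*(-5 + o)))
n(q(p(2)), -103) - 433614 = (237/(-103) - 1*(-103)/(2 + 34*(-103)*(-5 - 16))) - 433614 = (237*(-1/103) - 1*(-103)/(2 + 34*(-103)*(-21))) - 433614 = (-237/103 - 1*(-103)/(2 + 73542)) - 433614 = (-237/103 - 1*(-103)/73544) - 433614 = (-237/103 - 1*(-103)*1/73544) - 433614 = (-237/103 + 103/73544) - 433614 = -17419319/7575032 - 433614 = -3284657344967/7575032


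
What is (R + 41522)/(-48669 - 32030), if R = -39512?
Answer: -2010/80699 ≈ -0.024907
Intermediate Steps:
(R + 41522)/(-48669 - 32030) = (-39512 + 41522)/(-48669 - 32030) = 2010/(-80699) = 2010*(-1/80699) = -2010/80699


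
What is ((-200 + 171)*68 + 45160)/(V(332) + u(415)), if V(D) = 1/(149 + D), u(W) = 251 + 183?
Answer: 6924476/69585 ≈ 99.511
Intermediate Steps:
u(W) = 434
((-200 + 171)*68 + 45160)/(V(332) + u(415)) = ((-200 + 171)*68 + 45160)/(1/(149 + 332) + 434) = (-29*68 + 45160)/(1/481 + 434) = (-1972 + 45160)/(1/481 + 434) = 43188/(208755/481) = 43188*(481/208755) = 6924476/69585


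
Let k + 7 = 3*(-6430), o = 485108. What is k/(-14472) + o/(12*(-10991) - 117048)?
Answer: -760181/1235480 ≈ -0.61529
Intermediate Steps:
k = -19297 (k = -7 + 3*(-6430) = -7 - 19290 = -19297)
k/(-14472) + o/(12*(-10991) - 117048) = -19297/(-14472) + 485108/(12*(-10991) - 117048) = -19297*(-1/14472) + 485108/(-131892 - 117048) = 19297/14472 + 485108/(-248940) = 19297/14472 + 485108*(-1/248940) = 19297/14472 - 121277/62235 = -760181/1235480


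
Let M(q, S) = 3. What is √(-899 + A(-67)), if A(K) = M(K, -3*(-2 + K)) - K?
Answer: I*√829 ≈ 28.792*I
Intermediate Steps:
A(K) = 3 - K
√(-899 + A(-67)) = √(-899 + (3 - 1*(-67))) = √(-899 + (3 + 67)) = √(-899 + 70) = √(-829) = I*√829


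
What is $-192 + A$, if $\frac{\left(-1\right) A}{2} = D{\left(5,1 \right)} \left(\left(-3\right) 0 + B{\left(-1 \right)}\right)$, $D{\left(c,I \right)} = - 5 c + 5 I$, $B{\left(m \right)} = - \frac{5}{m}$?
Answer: $8$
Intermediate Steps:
$A = 200$ ($A = - 2 \left(\left(-5\right) 5 + 5 \cdot 1\right) \left(\left(-3\right) 0 - \frac{5}{-1}\right) = - 2 \left(-25 + 5\right) \left(0 - -5\right) = - 2 \left(- 20 \left(0 + 5\right)\right) = - 2 \left(\left(-20\right) 5\right) = \left(-2\right) \left(-100\right) = 200$)
$-192 + A = -192 + 200 = 8$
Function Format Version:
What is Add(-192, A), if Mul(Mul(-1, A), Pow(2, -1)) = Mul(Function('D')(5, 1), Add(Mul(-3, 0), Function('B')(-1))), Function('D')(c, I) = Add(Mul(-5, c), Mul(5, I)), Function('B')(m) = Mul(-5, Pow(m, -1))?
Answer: 8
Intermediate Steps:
A = 200 (A = Mul(-2, Mul(Add(Mul(-5, 5), Mul(5, 1)), Add(Mul(-3, 0), Mul(-5, Pow(-1, -1))))) = Mul(-2, Mul(Add(-25, 5), Add(0, Mul(-5, -1)))) = Mul(-2, Mul(-20, Add(0, 5))) = Mul(-2, Mul(-20, 5)) = Mul(-2, -100) = 200)
Add(-192, A) = Add(-192, 200) = 8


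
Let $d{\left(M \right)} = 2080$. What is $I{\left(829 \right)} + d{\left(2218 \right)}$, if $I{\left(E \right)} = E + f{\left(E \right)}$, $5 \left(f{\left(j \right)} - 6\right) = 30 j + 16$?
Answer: $\frac{39461}{5} \approx 7892.2$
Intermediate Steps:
$f{\left(j \right)} = \frac{46}{5} + 6 j$ ($f{\left(j \right)} = 6 + \frac{30 j + 16}{5} = 6 + \frac{16 + 30 j}{5} = 6 + \left(\frac{16}{5} + 6 j\right) = \frac{46}{5} + 6 j$)
$I{\left(E \right)} = \frac{46}{5} + 7 E$ ($I{\left(E \right)} = E + \left(\frac{46}{5} + 6 E\right) = \frac{46}{5} + 7 E$)
$I{\left(829 \right)} + d{\left(2218 \right)} = \left(\frac{46}{5} + 7 \cdot 829\right) + 2080 = \left(\frac{46}{5} + 5803\right) + 2080 = \frac{29061}{5} + 2080 = \frac{39461}{5}$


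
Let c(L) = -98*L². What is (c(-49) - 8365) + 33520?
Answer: -210143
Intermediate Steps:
(c(-49) - 8365) + 33520 = (-98*(-49)² - 8365) + 33520 = (-98*2401 - 8365) + 33520 = (-235298 - 8365) + 33520 = -243663 + 33520 = -210143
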